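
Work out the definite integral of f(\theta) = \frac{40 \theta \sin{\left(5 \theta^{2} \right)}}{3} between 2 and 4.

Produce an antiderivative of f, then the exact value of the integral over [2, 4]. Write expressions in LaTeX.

Antiderivative: F(\theta) = - \frac{4 \cos{\left(5 \theta^{2} \right)}}{3}; value = - \frac{4 \cos{\left(80 \right)}}{3} + \frac{4 \cos{\left(20 \right)}}{3}

The substitution u = 5 \theta^{2} works: f is exactly (dF/du)*(du/d\theta) for that inner function.
F(\theta) = - \frac{4 \cos{\left(5 \theta^{2} \right)}}{3} is an antiderivative of f.
Check: d/d\theta[- \frac{4 \cos{\left(5 \theta^{2} \right)}}{3}] = \frac{40 \theta \sin{\left(5 \theta^{2} \right)}}{3} = f(\theta).
F(4) = - \frac{4 \cos{\left(80 \right)}}{3}; F(2) = - \frac{4 \cos{\left(20 \right)}}{3}.
Integral = F(4) - F(2) = - \frac{4 \cos{\left(80 \right)}}{3} + \frac{4 \cos{\left(20 \right)}}{3}.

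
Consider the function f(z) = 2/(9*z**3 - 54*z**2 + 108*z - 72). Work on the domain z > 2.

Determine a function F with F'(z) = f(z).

An antiderivative is F(z) = -1/(3*z - 6)**2.

Any candidate F(z) must reproduce f(z) exactly when differentiated.
Check: d/dz[-1/(3*z - 6)**2] = 2/(9*z**3 - 54*z**2 + 108*z - 72) = f(z).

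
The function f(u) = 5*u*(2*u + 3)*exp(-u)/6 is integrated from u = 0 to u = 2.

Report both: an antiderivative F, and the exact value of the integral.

Antiderivative: F(u) = 5*(-2*u**2 - 7*u - 7)*exp(-u)/6; value = 35/6 - 145*exp(-2)/6

f has the shape v'r + vr' for v = -5*u**2/3 - 35*u/6 - 35/6 and r = exp(-u) — it is the derivative of the product v*r.
F(u) = 5*(-2*u**2 - 7*u - 7)*exp(-u)/6 is an antiderivative of f.
Check: d/du[5*(-2*u**2 - 7*u - 7)*exp(-u)/6] = (10*u**2 + 15*u)*exp(-u)/6, which equals f(u).
F(2) = -145*exp(-2)/6; F(0) = -35/6.
Integral = F(2) - F(0) = 35/6 - 145*exp(-2)/6.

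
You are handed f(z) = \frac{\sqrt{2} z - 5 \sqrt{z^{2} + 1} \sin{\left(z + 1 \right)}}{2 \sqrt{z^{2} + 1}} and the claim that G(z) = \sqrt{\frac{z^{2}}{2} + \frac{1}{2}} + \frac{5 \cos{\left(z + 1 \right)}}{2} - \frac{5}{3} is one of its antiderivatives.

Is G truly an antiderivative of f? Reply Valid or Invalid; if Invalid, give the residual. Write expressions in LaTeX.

Valid - the claim checks out under differentiation.

d/dz[G] = \frac{\sqrt{2} z - 5 \sqrt{z^{2} + 1} \sin{\left(z + 1 \right)}}{2 \sqrt{z^{2} + 1}}
This equals f(z) exactly, so the claim holds.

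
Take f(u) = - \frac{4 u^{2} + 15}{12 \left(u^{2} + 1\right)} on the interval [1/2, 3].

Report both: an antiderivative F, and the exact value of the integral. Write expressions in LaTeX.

A candidate is checked by its d/du: the result must match f(u).
F(u) = \frac{- 4 u - 11 \operatorname{atan}{\left(u \right)}}{12} is an antiderivative of f.
Check: d/du[\frac{- 4 u - 11 \operatorname{atan}{\left(u \right)}}{12}] = \frac{- 4 u^{2} - 15}{12 u^{2} + 12}, which equals f(u).
F(3) = - \frac{11 \operatorname{atan}{\left(3 \right)}}{12} - 1; F(1/2) = - \frac{11 \operatorname{atan}{\left(\frac{1}{2} \right)}}{12} - \frac{1}{6}.
Integral = F(3) - F(1/2) = - \frac{11 \operatorname{atan}{\left(3 \right)}}{12} - \frac{5}{6} + \frac{11 \operatorname{atan}{\left(\frac{1}{2} \right)}}{12}.

Antiderivative: F(u) = \frac{- 4 u - 11 \operatorname{atan}{\left(u \right)}}{12}; value = - \frac{11 \operatorname{atan}{\left(3 \right)}}{12} - \frac{5}{6} + \frac{11 \operatorname{atan}{\left(\frac{1}{2} \right)}}{12}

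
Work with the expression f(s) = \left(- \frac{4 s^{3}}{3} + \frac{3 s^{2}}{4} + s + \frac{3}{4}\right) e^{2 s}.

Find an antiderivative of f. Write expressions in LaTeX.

An antiderivative is F(s) = - \frac{2 s^{3} e^{2 s}}{3} + \frac{11 s^{2} e^{2 s}}{8} - \frac{7 s e^{2 s}}{8} + \frac{13 e^{2 s}}{16}.

f has the shape u'v + uv' for u = - \frac{2 s^{3}}{3} + \frac{11 s^{2}}{8} - \frac{7 s}{8} + \frac{13}{16} and v = e^{2 s} — it is the derivative of the product u*v.
Check: d/ds[- \frac{2 s^{3} e^{2 s}}{3} + \frac{11 s^{2} e^{2 s}}{8} - \frac{7 s e^{2 s}}{8} + \frac{13 e^{2 s}}{16}] = - \frac{4 s^{3} e^{2 s}}{3} + \frac{3 s^{2} e^{2 s}}{4} + s e^{2 s} + \frac{3 e^{2 s}}{4}, which equals f(s).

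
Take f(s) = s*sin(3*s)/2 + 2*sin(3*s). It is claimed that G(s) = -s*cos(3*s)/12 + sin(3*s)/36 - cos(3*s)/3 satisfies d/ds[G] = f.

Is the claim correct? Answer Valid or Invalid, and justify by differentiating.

d/ds[G] = s*sin(3*s)/4 + sin(3*s)
d/ds[G] - f(s) = -s*sin(3*s)/4 - sin(3*s) != 0.

Invalid: d/ds[G] - f = -s*sin(3*s)/4 - sin(3*s), which is not 0.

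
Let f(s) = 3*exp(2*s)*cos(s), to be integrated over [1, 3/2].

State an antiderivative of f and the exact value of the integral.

Differentiate the proposed F(s) back; it has to land on f(s) exactly.
F(s) = 3*(sin(s) + 2*cos(s))*exp(2*s)/5 is an antiderivative of f.
Check: d/ds[3*(sin(s) + 2*cos(s))*exp(2*s)/5] = 3*exp(2*s)*cos(s) = f(s).
F(3/2) = 6*exp(3)*cos(3/2)/5 + 3*exp(3)*sin(3/2)/5; F(1) = 3*exp(2)*sin(1)/5 + 6*exp(2)*cos(1)/5.
Integral = F(3/2) - F(1) = -6*exp(2)*cos(1)/5 - 3*exp(2)*sin(1)/5 + 6*exp(3)*cos(3/2)/5 + 3*exp(3)*sin(3/2)/5.

Antiderivative: F(s) = 3*(sin(s) + 2*cos(s))*exp(2*s)/5; value = -6*exp(2)*cos(1)/5 - 3*exp(2)*sin(1)/5 + 6*exp(3)*cos(3/2)/5 + 3*exp(3)*sin(3/2)/5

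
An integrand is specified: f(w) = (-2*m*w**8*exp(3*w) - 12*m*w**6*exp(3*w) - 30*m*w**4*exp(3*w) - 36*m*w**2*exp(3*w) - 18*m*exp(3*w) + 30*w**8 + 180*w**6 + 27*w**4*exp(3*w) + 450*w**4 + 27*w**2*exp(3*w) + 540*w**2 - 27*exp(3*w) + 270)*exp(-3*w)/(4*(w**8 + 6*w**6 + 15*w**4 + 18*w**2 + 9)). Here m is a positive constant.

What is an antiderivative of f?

An antiderivative is F(w) = -m*w/2 - 3*w/(2*(2*w**4/3 + 2*w**2 + 2)) - 5*exp(-3*w)/2.

Recover f(w) by differentiating a candidate F(w); any mismatch rules it out.
Check: d/dw[-m*w/2 - 3*w/(2*(2*w**4/3 + 2*w**2 + 2)) - 5*exp(-3*w)/2] = (-2*m*w**8*exp(3*w) - 12*m*w**6*exp(3*w) - 30*m*w**4*exp(3*w) - 36*m*w**2*exp(3*w) - 18*m*exp(3*w) + 30*w**8 + 180*w**6 + 27*w**4*exp(3*w) + 450*w**4 + 27*w**2*exp(3*w) + 540*w**2 - 27*exp(3*w) + 270)/(4*w**8*exp(3*w) + 24*w**6*exp(3*w) + 60*w**4*exp(3*w) + 72*w**2*exp(3*w) + 36*exp(3*w)), which equals f(w).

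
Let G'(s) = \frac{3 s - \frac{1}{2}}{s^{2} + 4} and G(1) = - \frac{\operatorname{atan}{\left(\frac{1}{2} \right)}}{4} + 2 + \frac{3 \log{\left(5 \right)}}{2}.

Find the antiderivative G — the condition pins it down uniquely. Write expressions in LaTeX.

Recover the given G'(s) by differentiating a candidate G(s); any mismatch rules it out.
A general antiderivative is \frac{3 \log{\left(s^{2} + 4 \right)}}{2} - \frac{\operatorname{atan}{\left(\frac{s}{2} \right)}}{4} + C.
The condition gives C = - \frac{\operatorname{atan}{\left(\frac{1}{2} \right)}}{4} + 2 + \frac{3 \log{\left(5 \right)}}{2} - (- \frac{\operatorname{atan}{\left(\frac{1}{2} \right)}}{4} + \frac{3 \log{\left(5 \right)}}{2}) = 2.
So G(s) = - \frac{- 6 \log{\left(s^{2} + 4 \right)} + \operatorname{atan}{\left(\frac{s}{2} \right)} - 8}{4}.
Check: d/ds[- \frac{- 6 \log{\left(s^{2} + 4 \right)} + \operatorname{atan}{\left(\frac{s}{2} \right)} - 8}{4}] = \frac{6 s - 1}{2 s^{2} + 8}, which equals G'(s).

G(s) = - \frac{- 6 \log{\left(s^{2} + 4 \right)} + \operatorname{atan}{\left(\frac{s}{2} \right)} - 8}{4}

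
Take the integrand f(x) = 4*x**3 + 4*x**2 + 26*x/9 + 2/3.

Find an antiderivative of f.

The substitution u = -x**2 - 2*x/3 - 1/2 works: f is exactly (dF/du)*(du/dx) for that inner function.
Check: d/dx[x**4 + 4*x**3/3 + 13*x**2/9 + 2*x/3] = 4*x**3 + 4*x**2 + 26*x/9 + 2/3 = f(x).

An antiderivative is F(x) = x**4 + 4*x**3/3 + 13*x**2/9 + 2*x/3.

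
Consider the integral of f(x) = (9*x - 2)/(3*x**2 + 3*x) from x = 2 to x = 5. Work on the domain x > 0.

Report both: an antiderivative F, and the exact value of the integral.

The denominator factors as 3*x*(x + 1); partial fractions split f into directly integrable pieces: 11/(3*(x + 1)) - 2/(3*x).
F(x) = (-2*log(x) + 11*log(x + 1))/3 is an antiderivative of f.
Check: d/dx[(-2*log(x) + 11*log(x + 1))/3] = (9*x - 2)/(3*x**2 + 3*x) = f(x).
F(5) = -2*log(5)/3 + 11*log(6)/3; F(2) = -2*log(2)/3 + 11*log(3)/3.
Integral = F(5) - F(2) = -11*log(3)/3 - 2*log(5)/3 + 2*log(2)/3 + 11*log(6)/3.

Antiderivative: F(x) = (-2*log(x) + 11*log(x + 1))/3; value = -11*log(3)/3 - 2*log(5)/3 + 2*log(2)/3 + 11*log(6)/3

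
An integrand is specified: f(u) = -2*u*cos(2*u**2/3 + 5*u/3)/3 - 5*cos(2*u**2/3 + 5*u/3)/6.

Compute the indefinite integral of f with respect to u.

f matches the chain-rule pattern g'(h)*h' with inner function h(u) = 2*u**2/3 + 5*u/3; substituting w = h(u) collapses the integral.
Check: d/du[-sin(2*u**2/3 + 5*u/3)/2] = -2*u*cos(2*u**2/3 + 5*u/3)/3 - 5*cos(2*u**2/3 + 5*u/3)/6 = f(u).

F(u) = -sin(2*u**2/3 + 5*u/3)/2 + C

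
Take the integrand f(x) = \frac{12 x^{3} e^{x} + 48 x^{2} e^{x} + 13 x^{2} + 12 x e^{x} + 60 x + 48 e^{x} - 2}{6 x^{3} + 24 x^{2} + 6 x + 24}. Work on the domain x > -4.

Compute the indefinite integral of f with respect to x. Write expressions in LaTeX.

A first test for any F(x): its x-derivative must equal f(x) identically.
Check: d/dx[2 e^{x} - \frac{\log{\left(x + 4 \right)}}{3} + \frac{5 \log{\left(2 x^{2} + 2 \right)}}{4}] = \frac{12 x^{3} e^{x} + 48 x^{2} e^{x} + 13 x^{2} + 12 x e^{x} + 60 x + 48 e^{x} - 2}{6 x^{3} + 24 x^{2} + 6 x + 24} = f(x).

F(x) = 2 e^{x} - \frac{\log{\left(x + 4 \right)}}{3} + \frac{5 \log{\left(2 x^{2} + 2 \right)}}{4} + C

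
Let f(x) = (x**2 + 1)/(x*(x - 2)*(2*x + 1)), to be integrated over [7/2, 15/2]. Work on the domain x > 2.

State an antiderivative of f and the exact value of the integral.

Antiderivative: F(x) = (-log(x) + log(2*x**2 - 3*x - 2))/2; value = -log(12)/2 - log(15/2)/2 + log(7/2)/2 + log(88)/2

The denominator factors as x*(x - 2)*(2*x + 1); partial fractions split f into directly integrable pieces: 1/(2*x + 1) + 1/(2*(x - 2)) - 1/(2*x).
F(x) = (-log(x) + log(2*x**2 - 3*x - 2))/2 is an antiderivative of f.
Check: d/dx[(-log(x) + log(2*x**2 - 3*x - 2))/2] = (x**2 + 1)/(2*x**3 - 3*x**2 - 2*x), which equals f(x).
F(15/2) = -log(15/2)/2 + log(88)/2; F(7/2) = -log(7/2)/2 + log(12)/2.
Integral = F(15/2) - F(7/2) = -log(12)/2 - log(15/2)/2 + log(7/2)/2 + log(88)/2.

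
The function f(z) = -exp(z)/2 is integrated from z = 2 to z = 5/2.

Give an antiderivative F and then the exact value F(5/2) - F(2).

Recover f(z) by differentiating a candidate F(z); any mismatch rules it out.
F(z) = -exp(z)/2 is an antiderivative of f.
Check: d/dz[-exp(z)/2] = -exp(z)/2 = f(z).
F(5/2) = -exp(5/2)/2; F(2) = -exp(2)/2.
Integral = F(5/2) - F(2) = -exp(5/2)/2 + exp(2)/2.

Antiderivative: F(z) = -exp(z)/2; value = -exp(5/2)/2 + exp(2)/2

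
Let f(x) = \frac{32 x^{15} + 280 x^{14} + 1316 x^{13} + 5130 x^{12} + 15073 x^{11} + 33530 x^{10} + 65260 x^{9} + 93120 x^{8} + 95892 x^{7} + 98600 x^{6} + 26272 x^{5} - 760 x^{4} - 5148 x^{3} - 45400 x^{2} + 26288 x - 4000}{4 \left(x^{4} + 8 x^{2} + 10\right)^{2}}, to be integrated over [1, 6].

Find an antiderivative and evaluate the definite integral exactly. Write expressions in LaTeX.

Antiderivative: F(x) = \left(- x^{2} - \frac{5 x}{2} + 1\right)^{4} + \frac{4}{\frac{x^{4}}{2} + 4 x^{2} + 5}; value = \frac{1514290434825}{242288}

For F(x) to be correct the identity F'(x) - f(x) = 0 must hold.
F(x) = \left(- x^{2} - \frac{5 x}{2} + 1\right)^{4} + \frac{4}{\frac{x^{4}}{2} + 4 x^{2} + 5} is an antiderivative of f.
Check: d/dx[\left(- x^{2} - \frac{5 x}{2} + 1\right)^{4} + \frac{4}{\frac{x^{4}}{2} + 4 x^{2} + 5}] = \frac{32 x^{15} + 280 x^{14} + 1316 x^{13} + 5130 x^{12} + 15073 x^{11} + 33530 x^{10} + 65260 x^{9} + 93120 x^{8} + 95892 x^{7} + 98600 x^{6} + 26272 x^{5} - 760 x^{4} - 5148 x^{3} - 45400 x^{2} + 26288 x - 4000}{4 x^{8} + 64 x^{6} + 336 x^{4} + 640 x^{2} + 400}, which equals f(x).
F(6) = \frac{4981250004}{797}; F(1) = \frac{12003}{304}.
Integral = F(6) - F(1) = \frac{1514290434825}{242288}.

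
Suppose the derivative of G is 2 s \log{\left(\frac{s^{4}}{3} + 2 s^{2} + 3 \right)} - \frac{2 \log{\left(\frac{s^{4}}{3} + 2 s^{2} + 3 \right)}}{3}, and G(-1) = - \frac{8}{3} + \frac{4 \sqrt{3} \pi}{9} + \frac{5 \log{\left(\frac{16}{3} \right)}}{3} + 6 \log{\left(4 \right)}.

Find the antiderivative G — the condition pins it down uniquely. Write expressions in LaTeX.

Integrate term by term and add the pieces.
A general antiderivative is - 2 s^{2} + \frac{8 s}{3} + \left(s^{2} - \frac{2 s}{3}\right) \log{\left(\frac{s^{4}}{3} + 2 s^{2} + 3 \right)} + 6 \log{\left(s^{2} + 3 \right)} - \frac{8 \sqrt{3} \operatorname{atan}{\left(\frac{\sqrt{3} s}{3} \right)}}{3} + C.
The condition gives C = - \frac{8}{3} + \frac{4 \sqrt{3} \pi}{9} + \frac{5 \log{\left(\frac{16}{3} \right)}}{3} + 6 \log{\left(4 \right)} - (- \frac{14}{3} + \frac{4 \sqrt{3} \pi}{9} + \frac{5 \log{\left(\frac{16}{3} \right)}}{3} + 6 \log{\left(4 \right)}) = 2.
So G(s) = - 2 s^{2} + \frac{8 s}{3} + \left(s^{2} - \frac{2 s}{3}\right) \log{\left(\frac{s^{4}}{3} + 2 s^{2} + 3 \right)} + 6 \log{\left(s^{2} + 3 \right)} - \frac{8 \sqrt{3} \operatorname{atan}{\left(\frac{\sqrt{3} s}{3} \right)}}{3} + 2.
Check: d/ds[- 2 s^{2} + \frac{8 s}{3} + \left(s^{2} - \frac{2 s}{3}\right) \log{\left(\frac{s^{4}}{3} + 2 s^{2} + 3 \right)} + 6 \log{\left(s^{2} + 3 \right)} - \frac{8 \sqrt{3} \operatorname{atan}{\left(\frac{\sqrt{3} s}{3} \right)}}{3} + 2] = 2 s \log{\left(\frac{s^{4}}{3} + 2 s^{2} + 3 \right)} - \frac{2 \log{\left(\frac{s^{4}}{3} + 2 s^{2} + 3 \right)}}{3} = G'(s).

G(s) = - 2 s^{2} + \frac{8 s}{3} + \left(s^{2} - \frac{2 s}{3}\right) \log{\left(\frac{s^{4}}{3} + 2 s^{2} + 3 \right)} + 6 \log{\left(s^{2} + 3 \right)} - \frac{8 \sqrt{3} \operatorname{atan}{\left(\frac{\sqrt{3} s}{3} \right)}}{3} + 2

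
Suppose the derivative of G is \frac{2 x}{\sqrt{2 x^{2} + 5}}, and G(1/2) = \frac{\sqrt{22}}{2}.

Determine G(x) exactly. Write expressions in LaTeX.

G(x) = \sqrt{2 x^{2} + 5}

G'(x) matches the chain-rule pattern g'(h)*h' with inner function h(x) = 2 x^{2} + 5; substituting u = h(x) collapses the integral.
A general antiderivative is \sqrt{2 x^{2} + 5} + C.
The condition gives C = \frac{\sqrt{22}}{2} - (\frac{\sqrt{22}}{2}) = 0.
So G(x) = \sqrt{2 x^{2} + 5}.
Check: d/dx[\sqrt{2 x^{2} + 5}] = \frac{2 x}{\sqrt{2 x^{2} + 5}} = G'(x).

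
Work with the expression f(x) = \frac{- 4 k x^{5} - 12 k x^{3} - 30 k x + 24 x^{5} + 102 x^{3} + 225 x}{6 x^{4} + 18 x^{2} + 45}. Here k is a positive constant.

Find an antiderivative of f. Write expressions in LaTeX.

An antiderivative is F(x) = - \frac{k x^{2}}{3} + 2 x^{2} + \frac{5 \log{\left(\frac{x^{4}}{3} + x^{2} + \frac{5}{2} \right)}}{4}.

Whatever form F(x) takes, F'(x) = f(x) is non-negotiable.
Check: d/dx[- \frac{k x^{2}}{3} + 2 x^{2} + \frac{5 \log{\left(\frac{x^{4}}{3} + x^{2} + \frac{5}{2} \right)}}{4}] = \frac{- 4 k x^{5} - 12 k x^{3} - 30 k x + 24 x^{5} + 102 x^{3} + 225 x}{6 x^{4} + 18 x^{2} + 45} = f(x).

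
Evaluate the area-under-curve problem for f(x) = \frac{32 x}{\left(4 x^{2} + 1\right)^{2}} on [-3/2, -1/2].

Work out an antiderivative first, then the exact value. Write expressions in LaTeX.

Antiderivative: F(x) = - \frac{2}{2 x^{2} + \frac{1}{2}}; value = - \frac{8}{5}

The substitution u = 2 x^{2} + \frac{1}{2} works: f is exactly (dF/du)*(du/dx) for that inner function.
F(x) = - \frac{2}{2 x^{2} + \frac{1}{2}} is an antiderivative of f.
Check: d/dx[- \frac{2}{2 x^{2} + \frac{1}{2}}] = \frac{32 x}{16 x^{4} + 8 x^{2} + 1}, which equals f(x).
F(-1/2) = -2; F(-3/2) = - \frac{2}{5}.
Integral = F(-1/2) - F(-3/2) = - \frac{8}{5}.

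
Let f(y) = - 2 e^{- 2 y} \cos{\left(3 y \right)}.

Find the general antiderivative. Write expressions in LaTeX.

F(y) = - \frac{6 e^{- 2 y} \sin{\left(3 y \right)}}{13} + \frac{4 e^{- 2 y} \cos{\left(3 y \right)}}{13} + C

An antiderivative F(y) passes only if d/dy[F] lands on f(y) exactly.
Check: d/dy[- \frac{6 e^{- 2 y} \sin{\left(3 y \right)}}{13} + \frac{4 e^{- 2 y} \cos{\left(3 y \right)}}{13}] = - 2 e^{- 2 y} \cos{\left(3 y \right)} = f(y).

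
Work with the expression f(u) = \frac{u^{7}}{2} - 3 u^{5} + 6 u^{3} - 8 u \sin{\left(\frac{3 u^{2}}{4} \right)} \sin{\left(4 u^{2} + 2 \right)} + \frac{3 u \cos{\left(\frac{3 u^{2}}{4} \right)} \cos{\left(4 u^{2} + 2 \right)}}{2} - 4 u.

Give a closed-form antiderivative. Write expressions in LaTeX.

An antiderivative is F(u) = \frac{u^{8}}{16} - \frac{u^{6}}{2} + \frac{3 u^{4}}{2} - 2 u^{2} + \sin{\left(\frac{3 u^{2}}{4} \right)} \cos{\left(4 u^{2} + 2 \right)}.

Integrate term by term and add the pieces.
Check: d/du[\frac{u^{8}}{16} - \frac{u^{6}}{2} + \frac{3 u^{4}}{2} - 2 u^{2} + \sin{\left(\frac{3 u^{2}}{4} \right)} \cos{\left(4 u^{2} + 2 \right)}] = \frac{u^{7}}{2} - 3 u^{5} + 6 u^{3} - 8 u \sin{\left(\frac{3 u^{2}}{4} \right)} \sin{\left(4 u^{2} + 2 \right)} + \frac{3 u \cos{\left(\frac{3 u^{2}}{4} \right)} \cos{\left(4 u^{2} + 2 \right)}}{2} - 4 u = f(u).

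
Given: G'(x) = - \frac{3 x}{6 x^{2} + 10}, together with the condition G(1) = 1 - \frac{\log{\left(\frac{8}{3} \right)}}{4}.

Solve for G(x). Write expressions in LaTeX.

The substitution u = x^{2} + \frac{5}{3} works: G'(x) is exactly (dG/du)*(du/dx) for that inner function.
A general antiderivative is - \frac{\log{\left(x^{2} + \frac{5}{3} \right)}}{4} + C.
The condition gives C = 1 - \frac{\log{\left(\frac{8}{3} \right)}}{4} - (- \frac{\log{\left(\frac{8}{3} \right)}}{4}) = 1.
So G(x) = \frac{4 - \log{\left(x^{2} + \frac{5}{3} \right)}}{4}.
Check: d/dx[\frac{4 - \log{\left(x^{2} + \frac{5}{3} \right)}}{4}] = - \frac{3 x}{6 x^{2} + 10} = G'(x).

G(x) = \frac{4 - \log{\left(x^{2} + \frac{5}{3} \right)}}{4}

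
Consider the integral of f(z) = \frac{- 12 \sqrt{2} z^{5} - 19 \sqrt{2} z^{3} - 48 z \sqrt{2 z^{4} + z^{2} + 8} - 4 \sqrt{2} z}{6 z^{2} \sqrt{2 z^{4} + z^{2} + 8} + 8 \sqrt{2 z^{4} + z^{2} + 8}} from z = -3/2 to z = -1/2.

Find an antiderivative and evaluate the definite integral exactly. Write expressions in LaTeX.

Antiderivative: F(z) = - \frac{\sqrt{2} \sqrt{2 z^{4} + z^{2} + 8} + 8 \log{\left(\frac{3 z^{2}}{2} + 2 \right)}}{2}; value = - 4 \log{\left(\frac{19}{8} \right)} - \frac{\sqrt{67}}{4} + \frac{\sqrt{163}}{4} + 4 \log{\left(\frac{43}{8} \right)}

Any candidate F(z) must reproduce f(z) exactly when differentiated.
F(z) = - \frac{\sqrt{2} \sqrt{2 z^{4} + z^{2} + 8} + 8 \log{\left(\frac{3 z^{2}}{2} + 2 \right)}}{2} is an antiderivative of f.
Check: d/dz[- \frac{\sqrt{2} \sqrt{2 z^{4} + z^{2} + 8} + 8 \log{\left(\frac{3 z^{2}}{2} + 2 \right)}}{2}] = \frac{- 12 \sqrt{2} z^{5} - 19 \sqrt{2} z^{3} - 48 z \sqrt{2 z^{4} + z^{2} + 8} - 4 \sqrt{2} z}{6 z^{2} \sqrt{2 z^{4} + z^{2} + 8} + 8 \sqrt{2 z^{4} + z^{2} + 8}} = f(z).
F(-1/2) = - 4 \log{\left(\frac{19}{8} \right)} - \frac{\sqrt{67}}{4}; F(-3/2) = - 4 \log{\left(\frac{43}{8} \right)} - \frac{\sqrt{163}}{4}.
Integral = F(-1/2) - F(-3/2) = - 4 \log{\left(\frac{19}{8} \right)} - \frac{\sqrt{67}}{4} + \frac{\sqrt{163}}{4} + 4 \log{\left(\frac{43}{8} \right)}.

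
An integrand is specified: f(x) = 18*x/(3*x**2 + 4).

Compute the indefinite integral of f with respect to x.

F(x) = 3*log(3*x**2 + 4) + C

f matches the chain-rule pattern g'(h)*h' with inner function h(x) = 3*x**2 + 4; substituting u = h(x) collapses the integral.
Check: d/dx[3*log(3*x**2 + 4)] = 18*x/(3*x**2 + 4) = f(x).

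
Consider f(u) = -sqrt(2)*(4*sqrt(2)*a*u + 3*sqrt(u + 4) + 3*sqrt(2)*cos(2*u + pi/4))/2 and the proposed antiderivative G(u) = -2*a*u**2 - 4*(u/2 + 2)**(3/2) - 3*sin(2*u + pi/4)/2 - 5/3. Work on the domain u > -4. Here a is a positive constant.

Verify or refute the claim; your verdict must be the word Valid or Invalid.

Valid. The derivative of G reproduces f.

d/du[G] = sqrt(2)*(-4*sqrt(2)*a*u - 3*sqrt(u + 4) - 3*sqrt(2)*cos(2*u + pi/4))/2
This equals f(u) exactly, so the claim holds.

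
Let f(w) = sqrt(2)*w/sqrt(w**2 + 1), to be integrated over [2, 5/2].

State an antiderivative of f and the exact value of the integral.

f matches the chain-rule pattern g'(h)*h' with inner function h(w) = 2*w**2 + 2; substituting u = h(w) collapses the integral.
F(w) = sqrt(2)*sqrt(w**2 + 1) is an antiderivative of f.
Check: d/dw[sqrt(2)*sqrt(w**2 + 1)] = sqrt(2)*w/sqrt(w**2 + 1) = f(w).
F(5/2) = sqrt(58)/2; F(2) = sqrt(10).
Integral = F(5/2) - F(2) = -sqrt(10) + sqrt(58)/2.

Antiderivative: F(w) = sqrt(2)*sqrt(w**2 + 1); value = -sqrt(10) + sqrt(58)/2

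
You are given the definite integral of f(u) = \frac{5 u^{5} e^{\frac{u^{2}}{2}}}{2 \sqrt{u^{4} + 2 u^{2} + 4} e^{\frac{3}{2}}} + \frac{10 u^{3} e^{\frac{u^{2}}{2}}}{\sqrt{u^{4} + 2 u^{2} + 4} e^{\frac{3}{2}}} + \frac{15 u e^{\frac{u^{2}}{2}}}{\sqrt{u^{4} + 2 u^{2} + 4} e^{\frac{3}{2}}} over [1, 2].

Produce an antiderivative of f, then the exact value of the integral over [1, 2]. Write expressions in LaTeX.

Antiderivative: F(u) = \frac{5 \sqrt{u^{4} + 2 u^{2} + 4} e^{\frac{u^{2}}{2}}}{2 e^{\frac{3}{2}}}; value = - \frac{5 \sqrt{7}}{2 e} + 5 \sqrt{7} e^{\frac{1}{2}}

f has the shape v'r + vr' for v = \frac{5 \sqrt{u^{4} + 2 u^{2} + 4}}{2} and r = e^{\frac{u^{2}}{2} - \frac{3}{2}} — it is the derivative of the product v*r.
F(u) = \frac{5 \sqrt{u^{4} + 2 u^{2} + 4} e^{\frac{u^{2}}{2}}}{2 e^{\frac{3}{2}}} is an antiderivative of f.
Check: d/du[\frac{5 \sqrt{u^{4} + 2 u^{2} + 4} e^{\frac{u^{2}}{2}}}{2 e^{\frac{3}{2}}}] = \frac{5 u^{5} e^{\frac{u^{2}}{2}} + 20 u^{3} e^{\frac{u^{2}}{2}} + 30 u e^{\frac{u^{2}}{2}}}{2 \sqrt{u^{4} + 2 u^{2} + 4} e^{\frac{3}{2}}}, which equals f(u).
F(2) = 5 \sqrt{7} e^{\frac{1}{2}}; F(1) = \frac{5 \sqrt{7}}{2 e}.
Integral = F(2) - F(1) = - \frac{5 \sqrt{7}}{2 e} + 5 \sqrt{7} e^{\frac{1}{2}}.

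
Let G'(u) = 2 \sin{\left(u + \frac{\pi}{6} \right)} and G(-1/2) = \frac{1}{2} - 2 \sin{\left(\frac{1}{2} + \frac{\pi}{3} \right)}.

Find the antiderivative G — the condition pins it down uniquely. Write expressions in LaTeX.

A candidate passes only if d/du[G] lands on the given G'(u) exactly.
A general antiderivative is - 2 \cos{\left(u + \frac{\pi}{6} \right)} + C.
The condition gives C = \frac{1}{2} - 2 \sin{\left(\frac{1}{2} + \frac{\pi}{3} \right)} - (- 2 \sin{\left(\frac{1}{2} + \frac{\pi}{3} \right)}) = \frac{1}{2}.
So G(u) = \frac{1 - 4 \cos{\left(u + \frac{\pi}{6} \right)}}{2}.
Check: d/du[\frac{1 - 4 \cos{\left(u + \frac{\pi}{6} \right)}}{2}] = 2 \sin{\left(u + \frac{\pi}{6} \right)} = G'(u).

G(u) = \frac{1 - 4 \cos{\left(u + \frac{\pi}{6} \right)}}{2}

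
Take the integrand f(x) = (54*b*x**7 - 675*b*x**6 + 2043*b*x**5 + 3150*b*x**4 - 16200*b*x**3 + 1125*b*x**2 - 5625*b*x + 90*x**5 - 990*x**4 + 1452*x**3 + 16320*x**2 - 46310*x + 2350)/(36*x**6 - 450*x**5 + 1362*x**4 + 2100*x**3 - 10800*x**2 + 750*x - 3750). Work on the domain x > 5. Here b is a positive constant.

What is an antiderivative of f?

Differentiate the proposed F(x) back; it has to land on f(x) exactly.
Check: d/dx[(9*b*x**4 - 90*b*x**3 + 225*b*x**2 - 18*x**2*log(x + 5/2) + 24*x**2*log(3*x**2/2 + 1/2) + 180*x*log(x + 5/2) - 240*x*log(3*x**2/2 + 1/2) - 450*log(x + 5/2) + 600*log(3*x**2/2 + 1/2) - 20)/(12*(x - 5)**2)] = (54*b*x**7 - 675*b*x**6 + 2043*b*x**5 + 3150*b*x**4 - 16200*b*x**3 + 1125*b*x**2 - 5625*b*x + 90*x**5 - 990*x**4 + 1452*x**3 + 16320*x**2 - 46310*x + 2350)/(36*x**6 - 450*x**5 + 1362*x**4 + 2100*x**3 - 10800*x**2 + 750*x - 3750) = f(x).

An antiderivative is F(x) = (9*b*x**4 - 90*b*x**3 + 225*b*x**2 - 18*x**2*log(x + 5/2) + 24*x**2*log(3*x**2/2 + 1/2) + 180*x*log(x + 5/2) - 240*x*log(3*x**2/2 + 1/2) - 450*log(x + 5/2) + 600*log(3*x**2/2 + 1/2) - 20)/(12*(x - 5)**2).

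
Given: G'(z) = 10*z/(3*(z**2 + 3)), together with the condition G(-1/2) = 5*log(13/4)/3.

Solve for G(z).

G(z) = 5*log(z**2 + 3)/3

G'(z) matches the chain-rule pattern g'(h)*h' with inner function h(z) = z**2 + 3; substituting u = h(z) collapses the integral.
A general antiderivative is 5*log(z**2 + 3)/3 + C.
The condition gives C = 5*log(13/4)/3 - (5*log(13/4)/3) = 0.
So G(z) = 5*log(z**2 + 3)/3.
Check: d/dz[5*log(z**2 + 3)/3] = 10*z/(3*z**2 + 9), which equals G'(z).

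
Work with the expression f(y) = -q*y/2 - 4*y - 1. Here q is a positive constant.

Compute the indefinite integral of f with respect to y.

Integrate term by term and add the pieces.
Check: d/dy[-q*y**2/4 - 2*y**2 - y] = -q*y/2 - 4*y - 1 = f(y).

F(y) = -q*y**2/4 - 2*y**2 - y + C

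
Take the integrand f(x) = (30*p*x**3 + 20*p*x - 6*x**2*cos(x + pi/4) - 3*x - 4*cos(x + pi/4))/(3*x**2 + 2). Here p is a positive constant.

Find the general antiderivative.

F(x) = 5*p*x**2 - log(2*x**2 + 4/3)/2 - 2*sin(x + pi/4) + C

Check any antiderivative F(x) by computing F'(x) and comparing it with f(x).
Check: d/dx[5*p*x**2 - log(2*x**2 + 4/3)/2 - 2*sin(x + pi/4)] = (30*p*x**3 + 20*p*x - 6*x**2*cos(x + pi/4) - 3*x - 4*cos(x + pi/4))/(3*x**2 + 2) = f(x).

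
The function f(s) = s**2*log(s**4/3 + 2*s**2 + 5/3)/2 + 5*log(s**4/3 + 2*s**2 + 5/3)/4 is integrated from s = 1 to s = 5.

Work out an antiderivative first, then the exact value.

The integrand splits into summands that can be handled one at a time.
F(s) = -2*s**3/9 - 3*s + (s**3/6 + 5*s/4)*log(s**4/3 + 2*s**2 + 5/3) + 13*atan(s)/6 + 5*sqrt(5)*atan(sqrt(5)*s/5)/6 is an antiderivative of f.
Check: d/ds[-2*s**3/9 - 3*s + (s**3/6 + 5*s/4)*log(s**4/3 + 2*s**2 + 5/3) + 13*atan(s)/6 + 5*sqrt(5)*atan(sqrt(5)*s/5)/6] = s**2*log(s**4/3 + 2*s**2 + 5/3)/2 + 5*log(s**4/3 + 2*s**2 + 5/3)/4 = f(s).
F(5) = -385/9 + 5*sqrt(5)*atan(sqrt(5))/6 + 13*atan(5)/6 + 325*log(260)/12; F(1) = -29/9 + 5*sqrt(5)*atan(sqrt(5)/5)/6 + 13*pi/24 + 17*log(4)/12.
Integral = F(5) - F(1) = -356/9 - 17*log(4)/12 - 13*pi/24 - 5*sqrt(5)*atan(sqrt(5)/5)/6 + 5*sqrt(5)*atan(sqrt(5))/6 + 13*atan(5)/6 + 325*log(260)/12.

Antiderivative: F(s) = -2*s**3/9 - 3*s + (s**3/6 + 5*s/4)*log(s**4/3 + 2*s**2 + 5/3) + 13*atan(s)/6 + 5*sqrt(5)*atan(sqrt(5)*s/5)/6; value = -356/9 - 17*log(4)/12 - 13*pi/24 - 5*sqrt(5)*atan(sqrt(5)/5)/6 + 5*sqrt(5)*atan(sqrt(5))/6 + 13*atan(5)/6 + 325*log(260)/12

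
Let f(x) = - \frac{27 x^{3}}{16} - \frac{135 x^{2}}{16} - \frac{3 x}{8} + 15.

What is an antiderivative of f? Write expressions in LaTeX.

f matches the chain-rule pattern g'(h)*h' with inner function h(x) = - \frac{3 x^{2}}{4} - \frac{5 x}{2} + 4; substituting u = h(x) collapses the integral.
Check: d/dx[- \frac{3 \left(- \frac{3 x^{2}}{4} - \frac{5 x}{2} + 4\right)^{2}}{4}] = - \frac{27 x^{3}}{16} - \frac{135 x^{2}}{16} - \frac{3 x}{8} + 15 = f(x).

An antiderivative is F(x) = - \frac{3 \left(- \frac{3 x^{2}}{4} - \frac{5 x}{2} + 4\right)^{2}}{4}.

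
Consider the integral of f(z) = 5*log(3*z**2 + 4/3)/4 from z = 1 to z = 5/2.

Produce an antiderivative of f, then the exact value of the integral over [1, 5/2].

Antiderivative: F(z) = 5*z*log(3*z**2 + 4/3)/4 - 5*z/2 + 5*atan(3*z/2)/3; value = -15/4 - 5*log(13/3)/4 - 5*atan(3/2)/3 + 5*atan(15/4)/3 + 25*log(241/12)/8

Any candidate F(z) must reproduce f(z) exactly when differentiated.
F(z) = 5*z*log(3*z**2 + 4/3)/4 - 5*z/2 + 5*atan(3*z/2)/3 is an antiderivative of f.
Check: d/dz[5*z*log(3*z**2 + 4/3)/4 - 5*z/2 + 5*atan(3*z/2)/3] = 5*log(3*z**2 + 4/3)/4 = f(z).
F(5/2) = -25/4 + 5*atan(15/4)/3 + 25*log(241/12)/8; F(1) = -5/2 + 5*atan(3/2)/3 + 5*log(13/3)/4.
Integral = F(5/2) - F(1) = -15/4 - 5*log(13/3)/4 - 5*atan(3/2)/3 + 5*atan(15/4)/3 + 25*log(241/12)/8.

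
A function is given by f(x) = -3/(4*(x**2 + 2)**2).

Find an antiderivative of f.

An antiderivative is F(x) = -3*x/(16*x**2 + 32) - 3*sqrt(2)*atan(sqrt(2)*x/2)/32.

Recover f(x) by differentiating a candidate F(x); any mismatch rules it out.
Check: d/dx[-3*x/(16*x**2 + 32) - 3*sqrt(2)*atan(sqrt(2)*x/2)/32] = -3/(4*x**4 + 16*x**2 + 16), which equals f(x).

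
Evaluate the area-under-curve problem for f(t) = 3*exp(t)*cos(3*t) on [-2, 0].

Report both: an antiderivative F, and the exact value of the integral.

Antiderivative: F(t) = 9*exp(t)*sin(3*t)/10 + 3*exp(t)*cos(3*t)/10; value = -3*exp(-2)*cos(6)/10 + 9*exp(-2)*sin(6)/10 + 3/10

Whatever form F(t) takes, F'(t) = f(t) is non-negotiable.
F(t) = 9*exp(t)*sin(3*t)/10 + 3*exp(t)*cos(3*t)/10 is an antiderivative of f.
Check: d/dt[9*exp(t)*sin(3*t)/10 + 3*exp(t)*cos(3*t)/10] = 3*exp(t)*cos(3*t) = f(t).
F(0) = 3/10; F(-2) = -9*exp(-2)*sin(6)/10 + 3*exp(-2)*cos(6)/10.
Integral = F(0) - F(-2) = -3*exp(-2)*cos(6)/10 + 9*exp(-2)*sin(6)/10 + 3/10.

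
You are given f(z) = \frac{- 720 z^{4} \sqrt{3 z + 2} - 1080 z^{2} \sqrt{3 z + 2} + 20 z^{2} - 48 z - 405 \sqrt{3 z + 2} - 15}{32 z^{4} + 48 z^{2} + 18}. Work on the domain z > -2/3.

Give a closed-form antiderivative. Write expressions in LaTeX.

An antiderivative is F(z) = - 15 z \sqrt{3 z + 2} - \frac{5 z}{8 z^{2} + 6} - 10 \sqrt{3 z + 2} + \frac{3}{4 z^{2} + 3}.

For F(z) to be correct the identity F'(z) - f(z) = 0 must hold.
Check: d/dz[- 15 z \sqrt{3 z + 2} - \frac{5 z}{8 z^{2} + 6} - 10 \sqrt{3 z + 2} + \frac{3}{4 z^{2} + 3}] = \frac{- 2160 z^{5} - 1440 z^{4} - 3240 z^{3} + 20 z^{2} \sqrt{3 z + 2} - 2160 z^{2} - 48 z \sqrt{3 z + 2} - 1215 z - 15 \sqrt{3 z + 2} - 810}{32 z^{4} \sqrt{3 z + 2} + 48 z^{2} \sqrt{3 z + 2} + 18 \sqrt{3 z + 2}}, which equals f(z).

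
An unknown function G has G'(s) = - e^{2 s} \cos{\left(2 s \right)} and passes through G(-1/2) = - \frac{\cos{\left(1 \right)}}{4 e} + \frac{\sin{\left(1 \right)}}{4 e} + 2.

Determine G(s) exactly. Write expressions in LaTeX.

Whatever form G(s) takes, its d/ds must return the stated G'(s).
A general antiderivative is - \frac{e^{2 s} \sin{\left(2 s \right)}}{4} - \frac{e^{2 s} \cos{\left(2 s \right)}}{4} + C.
The condition gives C = - \frac{\cos{\left(1 \right)}}{4 e} + \frac{\sin{\left(1 \right)}}{4 e} + 2 - (- \frac{\cos{\left(1 \right)}}{4 e} + \frac{\sin{\left(1 \right)}}{4 e}) = 2.
So G(s) = - \frac{e^{2 s} \sin{\left(2 s \right)}}{4} - \frac{e^{2 s} \cos{\left(2 s \right)}}{4} + 2.
Check: d/ds[- \frac{e^{2 s} \sin{\left(2 s \right)}}{4} - \frac{e^{2 s} \cos{\left(2 s \right)}}{4} + 2] = - e^{2 s} \cos{\left(2 s \right)} = G'(s).

G(s) = - \frac{e^{2 s} \sin{\left(2 s \right)}}{4} - \frac{e^{2 s} \cos{\left(2 s \right)}}{4} + 2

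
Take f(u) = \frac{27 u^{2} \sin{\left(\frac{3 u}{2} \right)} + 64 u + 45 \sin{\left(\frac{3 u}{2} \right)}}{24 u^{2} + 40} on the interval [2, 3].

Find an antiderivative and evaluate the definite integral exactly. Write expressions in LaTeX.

Since d/du undoes antidifferentiation here, F'(u) = f(u) is required of F(u).
F(u) = \frac{16 \log{\left(3 u^{2} + 5 \right)} - 9 \cos{\left(\frac{3 u}{2} \right)}}{12} is an antiderivative of f.
Check: d/du[\frac{16 \log{\left(3 u^{2} + 5 \right)} - 9 \cos{\left(\frac{3 u}{2} \right)}}{12}] = \frac{27 u^{2} \sin{\left(\frac{3 u}{2} \right)} + 64 u + 45 \sin{\left(\frac{3 u}{2} \right)}}{24 u^{2} + 40} = f(u).
F(3) = - \frac{3 \cos{\left(\frac{9}{2} \right)}}{4} + \frac{4 \log{\left(32 \right)}}{3}; F(2) = - \frac{3 \cos{\left(3 \right)}}{4} + \frac{4 \log{\left(17 \right)}}{3}.
Integral = F(3) - F(2) = - \frac{4 \log{\left(17 \right)}}{3} + \frac{3 \cos{\left(3 \right)}}{4} - \frac{3 \cos{\left(\frac{9}{2} \right)}}{4} + \frac{4 \log{\left(32 \right)}}{3}.

Antiderivative: F(u) = \frac{16 \log{\left(3 u^{2} + 5 \right)} - 9 \cos{\left(\frac{3 u}{2} \right)}}{12}; value = - \frac{4 \log{\left(17 \right)}}{3} + \frac{3 \cos{\left(3 \right)}}{4} - \frac{3 \cos{\left(\frac{9}{2} \right)}}{4} + \frac{4 \log{\left(32 \right)}}{3}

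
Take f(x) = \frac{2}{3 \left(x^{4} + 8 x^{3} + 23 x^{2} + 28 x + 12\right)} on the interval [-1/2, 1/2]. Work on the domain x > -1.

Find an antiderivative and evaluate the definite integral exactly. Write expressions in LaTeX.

The denominator factors as 3 \left(x + 1\right) \left(x + 2\right)^{2} \left(x + 3\right); partial fractions split f into directly integrable pieces: - \frac{1}{3 \left(x + 3\right)} - \frac{2}{3 \left(x + 2\right)^{2}} + \frac{1}{3 \left(x + 1\right)}.
F(x) = \frac{\left(x + 2\right) \log{\left(x + 1 \right)} - \left(x + 2\right) \log{\left(x + 3 \right)} + 2}{3 \left(x + 2\right)} is an antiderivative of f.
Check: d/dx[\frac{\left(x + 2\right) \log{\left(x + 1 \right)} - \left(x + 2\right) \log{\left(x + 3 \right)} + 2}{3 \left(x + 2\right)}] = \frac{2}{3 x^{4} + 24 x^{3} + 69 x^{2} + 84 x + 36}, which equals f(x).
F(1/2) = - \frac{\log{\left(\frac{7}{2} \right)}}{3} + \frac{\log{\left(\frac{3}{2} \right)}}{3} + \frac{4}{15}; F(-1/2) = - \frac{\log{\left(\frac{5}{2} \right)}}{3} - \frac{\log{\left(2 \right)}}{3} + \frac{4}{9}.
Integral = F(1/2) - F(-1/2) = - \frac{\log{\left(\frac{7}{2} \right)}}{3} - \frac{8}{45} + \frac{\log{\left(\frac{3}{2} \right)}}{3} + \frac{\log{\left(2 \right)}}{3} + \frac{\log{\left(\frac{5}{2} \right)}}{3}.

Antiderivative: F(x) = \frac{\left(x + 2\right) \log{\left(x + 1 \right)} - \left(x + 2\right) \log{\left(x + 3 \right)} + 2}{3 \left(x + 2\right)}; value = - \frac{\log{\left(\frac{7}{2} \right)}}{3} - \frac{8}{45} + \frac{\log{\left(\frac{3}{2} \right)}}{3} + \frac{\log{\left(2 \right)}}{3} + \frac{\log{\left(\frac{5}{2} \right)}}{3}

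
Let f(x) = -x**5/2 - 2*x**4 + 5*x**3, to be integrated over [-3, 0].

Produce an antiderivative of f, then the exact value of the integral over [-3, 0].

Antiderivative: F(x) = x**4*(-5*x**2 - 24*x + 75)/60; value = -1377/10

Integrate term by term and add the pieces.
F(x) = x**4*(-5*x**2 - 24*x + 75)/60 is an antiderivative of f.
Check: d/dx[x**4*(-5*x**2 - 24*x + 75)/60] = -x**5/2 - 2*x**4 + 5*x**3 = f(x).
F(0) = 0; F(-3) = 1377/10.
Integral = F(0) - F(-3) = -1377/10.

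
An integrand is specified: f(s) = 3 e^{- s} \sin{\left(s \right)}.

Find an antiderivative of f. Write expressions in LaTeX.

An antiderivative is F(s) = \frac{\left(- 3 \sin{\left(s \right)} - 3 \cos{\left(s \right)}\right) e^{- s}}{2}.

A first test for any F(s): its s-derivative must equal f(s) identically.
Check: d/ds[\frac{\left(- 3 \sin{\left(s \right)} - 3 \cos{\left(s \right)}\right) e^{- s}}{2}] = 3 e^{- s} \sin{\left(s \right)} = f(s).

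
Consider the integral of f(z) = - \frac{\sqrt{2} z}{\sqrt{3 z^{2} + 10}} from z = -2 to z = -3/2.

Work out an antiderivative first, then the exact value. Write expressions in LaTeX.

Antiderivative: F(z) = - \frac{\sqrt{2} \sqrt{3 z^{2} + 10}}{3}; value = - \frac{\sqrt{134}}{6} + \frac{2 \sqrt{11}}{3}

f matches the chain-rule pattern g'(h)*h' with inner function h(z) = \frac{3 z^{2}}{2} + 5; substituting u = h(z) collapses the integral.
F(z) = - \frac{\sqrt{2} \sqrt{3 z^{2} + 10}}{3} is an antiderivative of f.
Check: d/dz[- \frac{\sqrt{2} \sqrt{3 z^{2} + 10}}{3}] = - \frac{\sqrt{2} z}{\sqrt{3 z^{2} + 10}} = f(z).
F(-3/2) = - \frac{\sqrt{134}}{6}; F(-2) = - \frac{2 \sqrt{11}}{3}.
Integral = F(-3/2) - F(-2) = - \frac{\sqrt{134}}{6} + \frac{2 \sqrt{11}}{3}.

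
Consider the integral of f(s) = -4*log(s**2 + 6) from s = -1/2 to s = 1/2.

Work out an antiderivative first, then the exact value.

A first test for any F(s): its s-derivative must equal f(s) identically.
F(s) = -4*s*log(s**2 + 6) + 8*s - 8*sqrt(6)*atan(sqrt(6)*s/6) is an antiderivative of f.
Check: d/ds[-4*s*log(s**2 + 6) + 8*s - 8*sqrt(6)*atan(sqrt(6)*s/6)] = -4*log(s**2 + 6) = f(s).
F(1/2) = -8*sqrt(6)*atan(sqrt(6)/12) - 2*log(25/4) + 4; F(-1/2) = -4 + 2*log(25/4) + 8*sqrt(6)*atan(sqrt(6)/12).
Integral = F(1/2) - F(-1/2) = -16*sqrt(6)*atan(sqrt(6)/12) - 4*log(25/4) + 8.

Antiderivative: F(s) = -4*s*log(s**2 + 6) + 8*s - 8*sqrt(6)*atan(sqrt(6)*s/6); value = -16*sqrt(6)*atan(sqrt(6)/12) - 4*log(25/4) + 8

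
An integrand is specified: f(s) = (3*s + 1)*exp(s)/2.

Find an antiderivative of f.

f has the shape u'v + uv' for u = 3*s/2 - 1 and v = exp(s) — it is the derivative of the product u*v.
Check: d/ds[(3*s - 2)*exp(s)/2] = 3*s*exp(s)/2 + exp(s)/2, which equals f(s).

An antiderivative is F(s) = (3*s - 2)*exp(s)/2.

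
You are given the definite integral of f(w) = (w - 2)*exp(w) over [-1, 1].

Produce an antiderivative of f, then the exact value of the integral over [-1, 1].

Antiderivative: F(w) = (w - 3)*exp(w); value = -2*exp(1) + 4*exp(-1)

Recognize the product-rule pattern: f = u'v + uv' with u = w - 3, v = exp(w), so integration by parts undoes it.
F(w) = (w - 3)*exp(w) is an antiderivative of f.
Check: d/dw[(w - 3)*exp(w)] = w*exp(w) - 2*exp(w), which equals f(w).
F(1) = -2*exp(1); F(-1) = -4*exp(-1).
Integral = F(1) - F(-1) = -2*exp(1) + 4*exp(-1).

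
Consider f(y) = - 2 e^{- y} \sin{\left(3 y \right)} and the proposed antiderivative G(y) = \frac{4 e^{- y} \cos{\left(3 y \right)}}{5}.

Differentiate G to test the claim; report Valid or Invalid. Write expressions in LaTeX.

Invalid: d/dy[G] - f = \frac{\left(- 2 \sin{\left(3 y \right)} - 4 \cos{\left(3 y \right)}\right) e^{- y}}{5}, which is not 0.

d/dy[G] = \frac{\left(- 12 \sin{\left(3 y \right)} - 4 \cos{\left(3 y \right)}\right) e^{- y}}{5}
d/dy[G] - f(y) = \frac{\left(- 2 \sin{\left(3 y \right)} - 4 \cos{\left(3 y \right)}\right) e^{- y}}{5} != 0.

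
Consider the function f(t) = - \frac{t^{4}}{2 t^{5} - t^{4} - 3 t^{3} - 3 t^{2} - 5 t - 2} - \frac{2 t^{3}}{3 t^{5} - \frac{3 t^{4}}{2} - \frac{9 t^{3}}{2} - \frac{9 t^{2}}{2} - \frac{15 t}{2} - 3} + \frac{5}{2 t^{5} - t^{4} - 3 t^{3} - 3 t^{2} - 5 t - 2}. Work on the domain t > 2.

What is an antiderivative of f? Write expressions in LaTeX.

Factor the denominator (3 \left(t - 2\right) \left(t + 1\right) \left(2 t + 1\right) \left(t^{2} + 1\right)) and decompose: f = \frac{4 \left(2 t - 1\right)}{15 \left(t^{2} + 1\right)} - \frac{49}{15 \left(2 t + 1\right)} + \frac{8}{9 \left(t + 1\right)} - \frac{13}{45 \left(t - 2\right)}; each piece integrates to a log, atan, or power term.
Check: d/dt[- \frac{26 \log{\left(t - 2 \right)} + 147 \log{\left(t + \frac{1}{2} \right)} - 80 \log{\left(t + 1 \right)} - 24 \log{\left(t^{2} + 1 \right)} + 24 \operatorname{atan}{\left(t \right)}}{90}] = \frac{- 3 t^{4} - 4 t^{3} + 15}{6 t^{5} - 3 t^{4} - 9 t^{3} - 9 t^{2} - 15 t - 6}, which equals f(t).

An antiderivative is F(t) = - \frac{26 \log{\left(t - 2 \right)} + 147 \log{\left(t + \frac{1}{2} \right)} - 80 \log{\left(t + 1 \right)} - 24 \log{\left(t^{2} + 1 \right)} + 24 \operatorname{atan}{\left(t \right)}}{90}.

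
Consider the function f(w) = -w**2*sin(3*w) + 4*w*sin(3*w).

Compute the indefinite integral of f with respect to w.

F(w) = w**2*cos(3*w)/3 - 2*w*sin(3*w)/9 - 4*w*cos(3*w)/3 + 4*sin(3*w)/9 - 2*cos(3*w)/27 + C

Integrate term by term and add the pieces.
Check: d/dw[w**2*cos(3*w)/3 - 2*w*sin(3*w)/9 - 4*w*cos(3*w)/3 + 4*sin(3*w)/9 - 2*cos(3*w)/27] = -w**2*sin(3*w) + 4*w*sin(3*w) = f(w).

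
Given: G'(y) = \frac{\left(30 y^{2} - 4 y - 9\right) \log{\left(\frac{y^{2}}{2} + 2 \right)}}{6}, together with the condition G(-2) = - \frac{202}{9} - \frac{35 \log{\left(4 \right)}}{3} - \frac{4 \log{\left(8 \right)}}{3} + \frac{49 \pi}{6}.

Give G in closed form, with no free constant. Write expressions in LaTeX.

G(y) = - \frac{10 y^{3}}{9} + \frac{y^{2}}{3} + \frac{49 y}{3} + \left(\frac{5 y^{3}}{3} - \frac{y^{2}}{3} - \frac{3 y}{2}\right) \log{\left(\frac{y^{2}}{2} + 2 \right)} - \frac{4 \log{\left(y^{2} + 4 \right)}}{3} - \frac{98 \operatorname{atan}{\left(\frac{y}{2} \right)}}{3}

Any candidate G(y) must reproduce the stated G'(y) exactly.
A general antiderivative is - \frac{10 y^{3}}{9} + \frac{y^{2}}{3} + \frac{49 y}{3} + \left(\frac{5 y^{3}}{3} - \frac{y^{2}}{3} - \frac{3 y}{2}\right) \log{\left(\frac{y^{2}}{2} + 2 \right)} - \frac{4 \log{\left(y^{2} + 4 \right)}}{3} - \frac{98 \operatorname{atan}{\left(\frac{y}{2} \right)}}{3} + C.
The condition gives C = - \frac{202}{9} - \frac{35 \log{\left(4 \right)}}{3} - \frac{4 \log{\left(8 \right)}}{3} + \frac{49 \pi}{6} - (- \frac{202}{9} - \frac{35 \log{\left(4 \right)}}{3} - \frac{4 \log{\left(8 \right)}}{3} + \frac{49 \pi}{6}) = 0.
So G(y) = - \frac{10 y^{3}}{9} + \frac{y^{2}}{3} + \frac{49 y}{3} + \left(\frac{5 y^{3}}{3} - \frac{y^{2}}{3} - \frac{3 y}{2}\right) \log{\left(\frac{y^{2}}{2} + 2 \right)} - \frac{4 \log{\left(y^{2} + 4 \right)}}{3} - \frac{98 \operatorname{atan}{\left(\frac{y}{2} \right)}}{3}.
Check: d/dy[- \frac{10 y^{3}}{9} + \frac{y^{2}}{3} + \frac{49 y}{3} + \left(\frac{5 y^{3}}{3} - \frac{y^{2}}{3} - \frac{3 y}{2}\right) \log{\left(\frac{y^{2}}{2} + 2 \right)} - \frac{4 \log{\left(y^{2} + 4 \right)}}{3} - \frac{98 \operatorname{atan}{\left(\frac{y}{2} \right)}}{3}] = 5 y^{2} \log{\left(\frac{y^{2}}{2} + 2 \right)} - \frac{2 y \log{\left(\frac{y^{2}}{2} + 2 \right)}}{3} - \frac{3 \log{\left(\frac{y^{2}}{2} + 2 \right)}}{2}, which equals G'(y).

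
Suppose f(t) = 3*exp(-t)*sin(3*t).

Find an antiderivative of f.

An antiderivative F(t) passes only if d/dt[F] lands on f(t) exactly.
Check: d/dt[(-3*sin(3*t) - 9*cos(3*t))*exp(-t)/10] = 3*exp(-t)*sin(3*t) = f(t).

An antiderivative is F(t) = (-3*sin(3*t) - 9*cos(3*t))*exp(-t)/10.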